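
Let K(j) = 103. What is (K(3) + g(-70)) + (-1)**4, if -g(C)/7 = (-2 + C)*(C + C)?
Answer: -70456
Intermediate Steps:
g(C) = -14*C*(-2 + C) (g(C) = -7*(-2 + C)*(C + C) = -7*(-2 + C)*2*C = -14*C*(-2 + C))
(K(3) + g(-70)) + (-1)**4 = (103 + 14*(-70)*(2 - 1*(-70))) + (-1)**4 = (103 + 14*(-70)*(2 + 70)) + 1 = (103 + 14*(-70)*72) + 1 = (103 - 70560) + 1 = -70457 + 1 = -70456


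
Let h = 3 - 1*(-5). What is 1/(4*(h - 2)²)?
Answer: 1/144 ≈ 0.0069444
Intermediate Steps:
h = 8 (h = 3 + 5 = 8)
1/(4*(h - 2)²) = 1/(4*(8 - 2)²) = 1/(4*6²) = 1/(4*36) = 1/144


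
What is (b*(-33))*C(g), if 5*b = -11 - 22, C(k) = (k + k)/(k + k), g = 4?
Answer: 1089/5 ≈ 217.80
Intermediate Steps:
C(k) = 1 (C(k) = (2*k)/((2*k)) = (2*k)*(1/(2*k)) = 1)
b = -33/5 (b = (-11 - 22)/5 = (⅕)*(-33) = -33/5 ≈ -6.6000)
(b*(-33))*C(g) = -33/5*(-33)*1 = (1089/5)*1 = 1089/5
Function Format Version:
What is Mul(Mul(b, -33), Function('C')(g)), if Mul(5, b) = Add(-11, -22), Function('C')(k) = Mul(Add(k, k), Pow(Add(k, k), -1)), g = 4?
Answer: Rational(1089, 5) ≈ 217.80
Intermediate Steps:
Function('C')(k) = 1 (Function('C')(k) = Mul(Mul(2, k), Pow(Mul(2, k), -1)) = Mul(Mul(2, k), Mul(Rational(1, 2), Pow(k, -1))) = 1)
b = Rational(-33, 5) (b = Mul(Rational(1, 5), Add(-11, -22)) = Mul(Rational(1, 5), -33) = Rational(-33, 5) ≈ -6.6000)
Mul(Mul(b, -33), Function('C')(g)) = Mul(Mul(Rational(-33, 5), -33), 1) = Mul(Rational(1089, 5), 1) = Rational(1089, 5)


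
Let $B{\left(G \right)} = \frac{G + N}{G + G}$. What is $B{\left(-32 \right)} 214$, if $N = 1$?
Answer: $\frac{3317}{32} \approx 103.66$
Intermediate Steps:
$B{\left(G \right)} = \frac{1 + G}{2 G}$ ($B{\left(G \right)} = \frac{G + 1}{G + G} = \frac{1 + G}{2 G}$)
$B{\left(-32 \right)} 214 = \frac{1 - 32}{2 \left(-32\right)} 214 = \frac{1}{2} \left(- \frac{1}{32}\right) \left(-31\right) 214 = \frac{31}{64} \cdot 214 = \frac{3317}{32}$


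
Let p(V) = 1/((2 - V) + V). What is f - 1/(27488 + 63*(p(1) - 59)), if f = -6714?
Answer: -319619972/47605 ≈ -6714.0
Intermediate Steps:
p(V) = 1/2
f - 1/(27488 + 63*(p(1) - 59)) = -6714 - 1/(27488 + 63*(1/2 - 59)) = -6714 - 1/(27488 + 63*(-117/2)) = -6714 - 1/(27488 - 7371/2) = -6714 - 1/47605/2 = -6714 - 1*2/47605 = -6714 - 2/47605 = -319619972/47605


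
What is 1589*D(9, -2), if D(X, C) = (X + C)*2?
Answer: 22246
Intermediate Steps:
D(X, C) = 2*C + 2*X (D(X, C) = (C + X)*2 = 2*C + 2*X)
1589*D(9, -2) = 1589*(2*(-2) + 2*9) = 1589*(-4 + 18) = 1589*14 = 22246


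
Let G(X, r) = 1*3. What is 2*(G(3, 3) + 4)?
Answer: 14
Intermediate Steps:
G(X, r) = 3
2*(G(3, 3) + 4) = 2*(3 + 4) = 2*7 = 14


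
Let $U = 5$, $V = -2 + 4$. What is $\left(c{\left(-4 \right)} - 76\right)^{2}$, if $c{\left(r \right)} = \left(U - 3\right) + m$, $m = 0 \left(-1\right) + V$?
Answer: $5184$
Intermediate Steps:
$V = 2$
$m = 2$ ($m = 0 \left(-1\right) + 2 = 0 + 2 = 2$)
$c{\left(r \right)} = 4$ ($c{\left(r \right)} = \left(5 - 3\right) + 2 = 2 + 2 = 4$)
$\left(c{\left(-4 \right)} - 76\right)^{2} = \left(4 - 76\right)^{2} = \left(-72\right)^{2} = 5184$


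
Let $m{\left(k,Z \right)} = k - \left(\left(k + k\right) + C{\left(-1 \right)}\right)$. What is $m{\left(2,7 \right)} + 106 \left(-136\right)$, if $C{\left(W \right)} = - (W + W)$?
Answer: $-14420$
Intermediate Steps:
$C{\left(W \right)} = - 2 W$
$m{\left(k,Z \right)} = -2 - k$ ($m{\left(k,Z \right)} = k - \left(\left(k + k\right) - -2\right) = k - \left(2 k + 2\right) = k - \left(2 + 2 k\right) = -2 - k$)
$m{\left(2,7 \right)} + 106 \left(-136\right) = \left(-2 - 2\right) + 106 \left(-136\right) = \left(-2 - 2\right) - 14416 = -4 - 14416 = -14420$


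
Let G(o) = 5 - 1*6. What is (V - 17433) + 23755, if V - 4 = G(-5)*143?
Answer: 6183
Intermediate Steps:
G(o) = -1 (G(o) = 5 - 6 = -1)
V = -139 (V = 4 - 1*143 = 4 - 143 = -139)
(V - 17433) + 23755 = (-139 - 17433) + 23755 = -17572 + 23755 = 6183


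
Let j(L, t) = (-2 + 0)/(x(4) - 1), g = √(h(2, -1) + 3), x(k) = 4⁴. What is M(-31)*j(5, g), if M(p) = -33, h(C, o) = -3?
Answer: 22/85 ≈ 0.25882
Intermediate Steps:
x(k) = 256
g = 0 (g = √(-3 + 3) = √0 = 0)
j(L, t) = -2/255 (j(L, t) = (-2 + 0)/(256 - 1) = -2/255)
M(-31)*j(5, g) = -33*(-2/255) = 22/85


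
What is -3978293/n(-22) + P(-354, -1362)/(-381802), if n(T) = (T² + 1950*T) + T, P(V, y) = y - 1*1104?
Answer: 69046585277/736496058 ≈ 93.750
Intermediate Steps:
P(V, y) = -1104 + y (P(V, y) = y - 1104 = -1104 + y)
n(T) = T² + 1951*T
-3978293/n(-22) + P(-354, -1362)/(-381802) = -3978293*(-1/(22*(1951 - 22))) + (-1104 - 1362)/(-381802) = -3978293/((-22*1929)) - 2466*(-1/381802) = -3978293/(-42438) + 1233/190901 = -3978293*(-1/42438) + 1233/190901 = 361663/3858 + 1233/190901 = 69046585277/736496058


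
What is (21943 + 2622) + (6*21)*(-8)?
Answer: 23557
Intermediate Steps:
(21943 + 2622) + (6*21)*(-8) = 24565 + 126*(-8) = 24565 - 1008 = 23557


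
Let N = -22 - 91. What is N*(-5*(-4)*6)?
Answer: -13560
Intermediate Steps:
N = -113
N*(-5*(-4)*6) = -113*(-5*(-4))*6 = -2260*6 = -113*120 = -13560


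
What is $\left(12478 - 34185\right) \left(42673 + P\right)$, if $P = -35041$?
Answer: $-165667824$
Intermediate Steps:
$\left(12478 - 34185\right) \left(42673 + P\right) = \left(12478 - 34185\right) \left(42673 - 35041\right) = \left(-21707\right) 7632 = -165667824$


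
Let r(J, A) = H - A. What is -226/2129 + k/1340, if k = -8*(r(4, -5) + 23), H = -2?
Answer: -186418/713215 ≈ -0.26138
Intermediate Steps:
r(J, A) = -2 - A
k = -208 (k = -8*((-2 - 1*(-5)) + 23) = -8*((-2 + 5) + 23) = -8*(3 + 23) = -8*26 = -208)
-226/2129 + k/1340 = -226/2129 - 208/1340 = -226*1/2129 - 208*1/1340 = -226/2129 - 52/335 = -186418/713215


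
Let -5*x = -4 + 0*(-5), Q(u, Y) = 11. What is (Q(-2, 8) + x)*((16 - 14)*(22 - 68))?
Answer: -5428/5 ≈ -1085.6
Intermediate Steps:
x = 4/5 (x = -(-4 + 0*(-5))/5 = -(-4 + 0)/5 = -1/5*(-4) = 4/5 ≈ 0.80000)
(Q(-2, 8) + x)*((16 - 14)*(22 - 68)) = (11 + 4/5)*((16 - 14)*(22 - 68)) = 59*(2*(-46))/5 = (59/5)*(-92) = -5428/5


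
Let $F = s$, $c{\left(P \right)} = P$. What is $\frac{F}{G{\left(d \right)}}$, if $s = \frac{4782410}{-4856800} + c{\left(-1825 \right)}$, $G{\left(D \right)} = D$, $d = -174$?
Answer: $\frac{295614747}{28169440} \approx 10.494$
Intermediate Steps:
$s = - \frac{886844241}{485680}$ ($s = \frac{4782410}{-4856800} - 1825 = 4782410 \left(- \frac{1}{4856800}\right) - 1825 = - \frac{478241}{485680} - 1825 = - \frac{886844241}{485680} \approx -1826.0$)
$F = - \frac{886844241}{485680} \approx -1826.0$
$\frac{F}{G{\left(d \right)}} = - \frac{886844241}{485680 \left(-174\right)} = \left(- \frac{886844241}{485680}\right) \left(- \frac{1}{174}\right) = \frac{295614747}{28169440}$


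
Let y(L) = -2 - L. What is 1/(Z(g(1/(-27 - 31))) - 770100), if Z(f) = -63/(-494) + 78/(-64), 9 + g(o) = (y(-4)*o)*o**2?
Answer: -7904/6086879025 ≈ -1.2985e-6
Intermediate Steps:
g(o) = -9 + 2*o**3 (g(o) = -9 + ((-2 - 1*(-4))*o)*o**2 = -9 + ((-2 + 4)*o)*o**2 = -9 + (2*o)*o**2 = -9 + 2*o**3)
Z(f) = -8625/7904 (Z(f) = -63*(-1/494) + 78*(-1/64) = 63/494 - 39/32 = -8625/7904)
1/(Z(g(1/(-27 - 31))) - 770100) = 1/(-8625/7904 - 770100) = 1/(-6086879025/7904) = -7904/6086879025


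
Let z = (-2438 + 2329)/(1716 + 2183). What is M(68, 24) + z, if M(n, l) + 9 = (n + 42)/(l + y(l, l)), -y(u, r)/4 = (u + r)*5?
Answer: -16688045/1824732 ≈ -9.1455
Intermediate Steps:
y(u, r) = -20*r - 20*u (y(u, r) = -4*(u + r)*5 = -4*(r + u)*5 = -4*(5*r + 5*u) = -20*r - 20*u)
z = -109/3899 ≈ -0.027956
M(n, l) = -9 - (42 + n)/(39*l) (M(n, l) = -9 + (n + 42)/(l + (-20*l - 20*l)) = -9 + (42 + n)/(l - 40*l) = -9 + (42 + n)/((-39*l)) = -9 + (42 + n)*(-1/(39*l)) = -9 - (42 + n)/(39*l))
M(68, 24) + z = (1/39)*(-42 - 1*68 - 351*24)/24 - 109/3899 = (1/39)*(1/24)*(-42 - 68 - 8424) - 109/3899 = (1/39)*(1/24)*(-8534) - 109/3899 = -4267/468 - 109/3899 = -16688045/1824732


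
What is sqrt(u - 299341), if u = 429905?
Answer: 2*sqrt(32641) ≈ 361.34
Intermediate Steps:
sqrt(u - 299341) = sqrt(429905 - 299341) = sqrt(130564) = 2*sqrt(32641)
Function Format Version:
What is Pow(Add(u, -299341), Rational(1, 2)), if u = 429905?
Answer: Mul(2, Pow(32641, Rational(1, 2))) ≈ 361.34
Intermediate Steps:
Pow(Add(u, -299341), Rational(1, 2)) = Pow(Add(429905, -299341), Rational(1, 2)) = Pow(130564, Rational(1, 2)) = Mul(2, Pow(32641, Rational(1, 2)))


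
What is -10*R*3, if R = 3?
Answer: -90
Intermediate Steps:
-10*R*3 = -10*3*3 = -30*3 = -90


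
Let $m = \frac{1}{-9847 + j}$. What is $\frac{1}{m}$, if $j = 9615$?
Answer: $-232$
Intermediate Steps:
$m = - \frac{1}{232}$ ($m = \frac{1}{-9847 + 9615} = \frac{1}{-232} = - \frac{1}{232} \approx -0.0043103$)
$\frac{1}{m} = \frac{1}{- \frac{1}{232}} = -232$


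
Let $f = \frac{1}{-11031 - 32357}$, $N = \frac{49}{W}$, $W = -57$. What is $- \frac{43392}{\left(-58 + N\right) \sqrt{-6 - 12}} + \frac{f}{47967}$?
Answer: $- \frac{1}{2081192196} - \frac{412224 i \sqrt{2}}{3355} \approx -4.8049 \cdot 10^{-10} - 173.76 i$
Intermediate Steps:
$N = - \frac{49}{57}$ ($N = \frac{49}{-57} = 49 \left(- \frac{1}{57}\right) = - \frac{49}{57} \approx -0.85965$)
$f = - \frac{1}{43388}$ ($f = \frac{1}{-43388} = - \frac{1}{43388} \approx -2.3048 \cdot 10^{-5}$)
$- \frac{43392}{\left(-58 + N\right) \sqrt{-6 - 12}} + \frac{f}{47967} = - \frac{43392}{\left(-58 - \frac{49}{57}\right) \sqrt{-6 - 12}} - \frac{1}{43388 \cdot 47967} = - \frac{43392}{\left(- \frac{3355}{57}\right) \sqrt{-18}} - \frac{1}{2081192196} = - \frac{43392}{\left(- \frac{3355}{57}\right) 3 i \sqrt{2}} - \frac{1}{2081192196} = - \frac{43392}{\left(- \frac{3355}{19}\right) i \sqrt{2}} - \frac{1}{2081192196} = - 43392 \frac{19 i \sqrt{2}}{6710} - \frac{1}{2081192196} = - \frac{412224 i \sqrt{2}}{3355} - \frac{1}{2081192196} = - \frac{1}{2081192196} - \frac{412224 i \sqrt{2}}{3355}$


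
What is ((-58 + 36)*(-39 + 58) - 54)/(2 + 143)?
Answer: -472/145 ≈ -3.2552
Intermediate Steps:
((-58 + 36)*(-39 + 58) - 54)/(2 + 143) = (-22*19 - 54)/145 = (-418 - 54)*(1/145) = -472*1/145 = -472/145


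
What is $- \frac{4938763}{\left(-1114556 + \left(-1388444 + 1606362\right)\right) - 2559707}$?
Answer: $\frac{4938763}{3456345} \approx 1.4289$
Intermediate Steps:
$- \frac{4938763}{\left(-1114556 + \left(-1388444 + 1606362\right)\right) - 2559707} = - \frac{4938763}{\left(-1114556 + 217918\right) - 2559707} = - \frac{4938763}{-896638 - 2559707} = - \frac{4938763}{-3456345} = \left(-4938763\right) \left(- \frac{1}{3456345}\right) = \frac{4938763}{3456345}$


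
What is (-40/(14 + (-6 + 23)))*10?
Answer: -400/31 ≈ -12.903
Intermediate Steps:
(-40/(14 + (-6 + 23)))*10 = (-40/(14 + 17))*10 = (-40/31)*10 = ((1/31)*(-40))*10 = -40/31*10 = -400/31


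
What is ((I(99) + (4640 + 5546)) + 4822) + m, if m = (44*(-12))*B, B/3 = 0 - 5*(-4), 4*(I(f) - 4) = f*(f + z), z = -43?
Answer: -15282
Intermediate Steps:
I(f) = 4 + f*(-43 + f)/4 (I(f) = 4 + (f*(f - 43))/4 = 4 + (f*(-43 + f))/4 = 4 + f*(-43 + f)/4)
B = 60 (B = 3*(0 - 5*(-4)) = 3*(0 + 20) = 3*20 = 60)
m = -31680 (m = (44*(-12))*60 = -528*60 = -31680)
((I(99) + (4640 + 5546)) + 4822) + m = (((4 - 43/4*99 + (1/4)*99**2) + (4640 + 5546)) + 4822) - 31680 = (((4 - 4257/4 + (1/4)*9801) + 10186) + 4822) - 31680 = (((4 - 4257/4 + 9801/4) + 10186) + 4822) - 31680 = ((1390 + 10186) + 4822) - 31680 = (11576 + 4822) - 31680 = 16398 - 31680 = -15282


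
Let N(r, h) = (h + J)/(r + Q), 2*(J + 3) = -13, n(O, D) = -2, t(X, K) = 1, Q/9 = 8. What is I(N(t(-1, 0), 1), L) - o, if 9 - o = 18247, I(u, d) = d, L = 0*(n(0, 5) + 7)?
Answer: 18238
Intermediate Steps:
Q = 72 (Q = 9*8 = 72)
J = -19/2 (J = -3 + (½)*(-13) = -3 - 13/2 = -19/2 ≈ -9.5000)
N(r, h) = (-19/2 + h)/(72 + r) (N(r, h) = (h - 19/2)/(r + 72) = (-19/2 + h)/(72 + r))
L = 0 (L = 0*(-2 + 7) = 0*5 = 0)
o = -18238 (o = 9 - 1*18247 = 9 - 18247 = -18238)
I(N(t(-1, 0), 1), L) - o = 0 - 1*(-18238) = 0 + 18238 = 18238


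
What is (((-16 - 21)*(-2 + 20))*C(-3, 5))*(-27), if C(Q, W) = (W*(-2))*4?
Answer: -719280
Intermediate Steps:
C(Q, W) = -8*W (C(Q, W) = -2*W*4 = -8*W)
(((-16 - 21)*(-2 + 20))*C(-3, 5))*(-27) = (((-16 - 21)*(-2 + 20))*(-8*5))*(-27) = (-37*18*(-40))*(-27) = -666*(-40)*(-27) = 26640*(-27) = -719280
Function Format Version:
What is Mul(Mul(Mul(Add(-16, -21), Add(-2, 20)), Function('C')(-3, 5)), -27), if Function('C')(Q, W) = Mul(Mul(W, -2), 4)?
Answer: -719280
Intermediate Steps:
Function('C')(Q, W) = Mul(-8, W) (Function('C')(Q, W) = Mul(Mul(-2, W), 4) = Mul(-8, W))
Mul(Mul(Mul(Add(-16, -21), Add(-2, 20)), Function('C')(-3, 5)), -27) = Mul(Mul(Mul(Add(-16, -21), Add(-2, 20)), Mul(-8, 5)), -27) = Mul(Mul(Mul(-37, 18), -40), -27) = Mul(Mul(-666, -40), -27) = Mul(26640, -27) = -719280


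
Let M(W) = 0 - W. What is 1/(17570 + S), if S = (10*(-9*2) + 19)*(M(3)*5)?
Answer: 1/19985 ≈ 5.0038e-5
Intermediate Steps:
M(W) = -W
S = 2415 (S = (10*(-9*2) + 19)*(-1*3*5) = (10*(-18) + 19)*(-3*5) = (-180 + 19)*(-15) = -161*(-15) = 2415)
1/(17570 + S) = 1/(17570 + 2415) = 1/19985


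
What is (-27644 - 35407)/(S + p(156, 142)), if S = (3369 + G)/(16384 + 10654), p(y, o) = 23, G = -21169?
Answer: -284128823/100679 ≈ -2822.1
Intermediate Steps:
S = -8900/13519 (S = (3369 - 21169)/(16384 + 10654) = -17800/27038 = -17800*1/27038 = -8900/13519 ≈ -0.65833)
(-27644 - 35407)/(S + p(156, 142)) = (-27644 - 35407)/(-8900/13519 + 23) = -63051/302037/13519 = -63051*13519/302037 = -284128823/100679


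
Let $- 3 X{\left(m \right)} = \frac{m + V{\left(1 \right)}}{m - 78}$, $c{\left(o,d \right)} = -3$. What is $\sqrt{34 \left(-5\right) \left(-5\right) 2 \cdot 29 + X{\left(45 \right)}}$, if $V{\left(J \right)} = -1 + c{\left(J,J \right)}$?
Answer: $\frac{\sqrt{53688151}}{33} \approx 222.04$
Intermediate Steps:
$V{\left(J \right)} = -4$ ($V{\left(J \right)} = -1 - 3 = -4$)
$X{\left(m \right)} = - \frac{-4 + m}{3 \left(-78 + m\right)}$ ($X{\left(m \right)} = - \frac{\left(m - 4\right) \frac{1}{m - 78}}{3} = - \frac{\left(-4 + m\right) \frac{1}{-78 + m}}{3} = - \frac{\frac{1}{-78 + m} \left(-4 + m\right)}{3} = - \frac{-4 + m}{3 \left(-78 + m\right)}$)
$\sqrt{34 \left(-5\right) \left(-5\right) 2 \cdot 29 + X{\left(45 \right)}} = \sqrt{34 \left(-5\right) \left(-5\right) 2 \cdot 29 + \frac{4 - 45}{3 \left(-78 + 45\right)}} = \sqrt{34 \cdot 25 \cdot 2 \cdot 29 + \frac{4 - 45}{3 \left(-33\right)}} = \sqrt{34 \cdot 50 \cdot 29 + \frac{1}{3} \left(- \frac{1}{33}\right) \left(-41\right)} = \sqrt{1700 \cdot 29 + \frac{41}{99}} = \sqrt{49300 + \frac{41}{99}} = \sqrt{\frac{4880741}{99}} = \frac{\sqrt{53688151}}{33}$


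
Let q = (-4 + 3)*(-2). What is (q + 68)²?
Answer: 4900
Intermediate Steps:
q = 2 (q = -1*(-2) = 2)
(q + 68)² = (2 + 68)² = 70² = 4900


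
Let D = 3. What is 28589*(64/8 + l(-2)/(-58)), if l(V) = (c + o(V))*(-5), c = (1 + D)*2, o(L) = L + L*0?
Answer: 7061483/29 ≈ 2.4350e+5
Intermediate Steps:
o(L) = L (o(L) = L + 0 = L)
c = 8 (c = (1 + 3)*2 = 4*2 = 8)
l(V) = -40 - 5*V (l(V) = (8 + V)*(-5) = -40 - 5*V)
28589*(64/8 + l(-2)/(-58)) = 28589*(64/8 + (-40 - 5*(-2))/(-58)) = 28589*(64*(1/8) + (-40 + 10)*(-1/58)) = 28589*(8 - 30*(-1/58)) = 28589*(8 + 15/29) = 28589*(247/29) = 7061483/29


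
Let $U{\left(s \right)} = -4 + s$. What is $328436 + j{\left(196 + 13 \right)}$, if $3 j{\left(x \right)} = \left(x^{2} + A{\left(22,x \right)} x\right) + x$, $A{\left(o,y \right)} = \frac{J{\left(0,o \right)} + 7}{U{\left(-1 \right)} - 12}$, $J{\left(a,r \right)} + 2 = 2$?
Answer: $\frac{17494903}{51} \approx 3.4304 \cdot 10^{5}$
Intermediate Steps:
$J{\left(a,r \right)} = 0$ ($J{\left(a,r \right)} = -2 + 2 = 0$)
$A{\left(o,y \right)} = - \frac{7}{17}$ ($A{\left(o,y \right)} = \frac{0 + 7}{\left(-4 - 1\right) - 12} = \frac{7}{-5 - 12} = \frac{7}{-17} = 7 \left(- \frac{1}{17}\right) = - \frac{7}{17}$)
$j{\left(x \right)} = \frac{x^{2}}{3} + \frac{10 x}{51}$ ($j{\left(x \right)} = \frac{\left(x^{2} - \frac{7 x}{17}\right) + x}{3} = \frac{x^{2} + \frac{10 x}{17}}{3} = \frac{x^{2}}{3} + \frac{10 x}{51}$)
$328436 + j{\left(196 + 13 \right)} = 328436 + \frac{\left(196 + 13\right) \left(10 + 17 \left(196 + 13\right)\right)}{51} = 328436 + \frac{1}{51} \cdot 209 \left(10 + 17 \cdot 209\right) = 328436 + \frac{1}{51} \cdot 209 \left(10 + 3553\right) = 328436 + \frac{1}{51} \cdot 209 \cdot 3563 = 328436 + \frac{744667}{51} = \frac{17494903}{51}$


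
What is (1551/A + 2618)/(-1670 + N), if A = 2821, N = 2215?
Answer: 7386929/1537445 ≈ 4.8047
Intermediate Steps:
(1551/A + 2618)/(-1670 + N) = (1551/2821 + 2618)/(-1670 + 2215) = (1551*(1/2821) + 2618)/545 = (1551/2821 + 2618)*(1/545) = (7386929/2821)*(1/545) = 7386929/1537445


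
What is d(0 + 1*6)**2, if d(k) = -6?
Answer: 36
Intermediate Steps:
d(0 + 1*6)**2 = (-6)**2 = 36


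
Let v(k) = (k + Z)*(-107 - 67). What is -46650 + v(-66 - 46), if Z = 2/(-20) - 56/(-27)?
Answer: -1237747/45 ≈ -27506.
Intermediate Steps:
Z = 533/270 (Z = 2*(-1/20) - 56*(-1/27) = -⅒ + 56/27 = 533/270 ≈ 1.9741)
v(k) = -15457/45 - 174*k (v(k) = (k + 533/270)*(-107 - 67) = (533/270 + k)*(-174) = -15457/45 - 174*k)
-46650 + v(-66 - 46) = -46650 + (-15457/45 - 174*(-66 - 46)) = -46650 + (-15457/45 - 174*(-112)) = -46650 + (-15457/45 + 19488) = -46650 + 861503/45 = -1237747/45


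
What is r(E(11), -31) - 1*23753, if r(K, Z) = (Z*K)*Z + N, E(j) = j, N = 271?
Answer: -12911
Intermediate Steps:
r(K, Z) = 271 + K*Z**2 (r(K, Z) = (Z*K)*Z + 271 = (K*Z)*Z + 271 = K*Z**2 + 271 = 271 + K*Z**2)
r(E(11), -31) - 1*23753 = (271 + 11*(-31)**2) - 1*23753 = (271 + 11*961) - 23753 = (271 + 10571) - 23753 = 10842 - 23753 = -12911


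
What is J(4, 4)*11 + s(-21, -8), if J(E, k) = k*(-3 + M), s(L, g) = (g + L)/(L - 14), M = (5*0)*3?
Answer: -4591/35 ≈ -131.17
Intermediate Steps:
M = 0 (M = 0*3 = 0)
s(L, g) = (L + g)/(-14 + L)
J(E, k) = -3*k (J(E, k) = k*(-3 + 0) = k*(-3) = -3*k)
J(4, 4)*11 + s(-21, -8) = -3*4*11 + (-21 - 8)/(-14 - 21) = -12*11 - 29/(-35) = -132 - 1/35*(-29) = -132 + 29/35 = -4591/35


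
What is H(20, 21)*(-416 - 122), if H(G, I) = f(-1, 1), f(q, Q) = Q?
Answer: -538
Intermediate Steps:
H(G, I) = 1
H(20, 21)*(-416 - 122) = 1*(-416 - 122) = 1*(-538) = -538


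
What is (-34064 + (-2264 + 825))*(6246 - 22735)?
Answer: 585408967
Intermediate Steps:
(-34064 + (-2264 + 825))*(6246 - 22735) = (-34064 - 1439)*(-16489) = -35503*(-16489) = 585408967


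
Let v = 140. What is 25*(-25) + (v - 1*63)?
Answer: -548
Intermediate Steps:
25*(-25) + (v - 1*63) = 25*(-25) + (140 - 1*63) = -625 + (140 - 63) = -625 + 77 = -548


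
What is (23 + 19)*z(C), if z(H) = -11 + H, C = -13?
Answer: -1008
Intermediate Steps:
(23 + 19)*z(C) = (23 + 19)*(-11 - 13) = 42*(-24) = -1008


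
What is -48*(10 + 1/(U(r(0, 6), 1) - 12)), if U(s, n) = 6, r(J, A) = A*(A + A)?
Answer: -472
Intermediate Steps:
r(J, A) = 2*A**2 (r(J, A) = A*(2*A) = 2*A**2)
-48*(10 + 1/(U(r(0, 6), 1) - 12)) = -48*(10 + 1/(6 - 12)) = -48*(10 + 1/(-6)) = -48*(10 - 1/6) = -48*59/6 = -472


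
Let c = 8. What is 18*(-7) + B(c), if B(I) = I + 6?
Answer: -112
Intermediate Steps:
B(I) = 6 + I
18*(-7) + B(c) = 18*(-7) + (6 + 8) = -126 + 14 = -112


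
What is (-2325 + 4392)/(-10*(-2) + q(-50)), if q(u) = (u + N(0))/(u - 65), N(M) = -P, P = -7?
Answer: 79235/781 ≈ 101.45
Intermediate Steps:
N(M) = 7 (N(M) = -1*(-7) = 7)
q(u) = (7 + u)/(-65 + u) (q(u) = (u + 7)/(u - 65) = (7 + u)/(-65 + u))
(-2325 + 4392)/(-10*(-2) + q(-50)) = (-2325 + 4392)/(-10*(-2) + (7 - 50)/(-65 - 50)) = 2067/(20 - 43/(-115)) = 2067/(20 - 1/115*(-43)) = 2067/(20 + 43/115) = 2067/(2343/115) = 2067*(115/2343) = 79235/781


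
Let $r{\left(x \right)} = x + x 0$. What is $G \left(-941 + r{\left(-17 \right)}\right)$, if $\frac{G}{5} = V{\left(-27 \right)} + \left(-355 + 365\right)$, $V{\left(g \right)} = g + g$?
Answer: $210760$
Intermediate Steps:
$V{\left(g \right)} = 2 g$
$r{\left(x \right)} = x$ ($r{\left(x \right)} = x + 0 = x$)
$G = -220$ ($G = 5 \left(2 \left(-27\right) + \left(-355 + 365\right)\right) = 5 \left(-54 + 10\right) = 5 \left(-44\right) = -220$)
$G \left(-941 + r{\left(-17 \right)}\right) = - 220 \left(-941 - 17\right) = \left(-220\right) \left(-958\right) = 210760$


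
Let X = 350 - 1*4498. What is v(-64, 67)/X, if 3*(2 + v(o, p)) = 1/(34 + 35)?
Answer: 413/858636 ≈ 0.00048100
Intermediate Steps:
X = -4148 (X = 350 - 4498 = -4148)
v(o, p) = -413/207 (v(o, p) = -2 + 1/(3*(34 + 35)) = -2 + (⅓)/69 = -2 + (⅓)*(1/69) = -2 + 1/207 = -413/207)
v(-64, 67)/X = -413/207/(-4148) = -413/207*(-1/4148) = 413/858636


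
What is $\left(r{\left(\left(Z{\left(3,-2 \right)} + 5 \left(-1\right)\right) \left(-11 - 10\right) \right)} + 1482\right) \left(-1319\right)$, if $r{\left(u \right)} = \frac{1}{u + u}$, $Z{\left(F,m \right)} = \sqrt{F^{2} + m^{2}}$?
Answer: $- \frac{985204627}{504} - \frac{1319 \sqrt{13}}{504} \approx -1.9548 \cdot 10^{6}$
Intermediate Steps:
$r{\left(u \right)} = \frac{1}{2 u}$
$\left(r{\left(\left(Z{\left(3,-2 \right)} + 5 \left(-1\right)\right) \left(-11 - 10\right) \right)} + 1482\right) \left(-1319\right) = \left(\frac{1}{2 \left(\sqrt{3^{2} + \left(-2\right)^{2}} + 5 \left(-1\right)\right) \left(-11 - 10\right)} + 1482\right) \left(-1319\right) = \left(\frac{1}{2 \left(\sqrt{9 + 4} - 5\right) \left(-21\right)} + 1482\right) \left(-1319\right) = \left(\frac{1}{2 \left(\sqrt{13} - 5\right) \left(-21\right)} + 1482\right) \left(-1319\right) = \left(\frac{1}{2 \left(-5 + \sqrt{13}\right) \left(-21\right)} + 1482\right) \left(-1319\right) = \left(\frac{1}{2 \left(105 - 21 \sqrt{13}\right)} + 1482\right) \left(-1319\right) = \left(1482 + \frac{1}{2 \left(105 - 21 \sqrt{13}\right)}\right) \left(-1319\right) = -1954758 - \frac{1319}{2 \left(105 - 21 \sqrt{13}\right)}$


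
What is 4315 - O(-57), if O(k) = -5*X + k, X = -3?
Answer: 4357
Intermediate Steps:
O(k) = 15 + k (O(k) = -5*(-3) + k = 15 + k)
4315 - O(-57) = 4315 - (15 - 57) = 4315 - 1*(-42) = 4315 + 42 = 4357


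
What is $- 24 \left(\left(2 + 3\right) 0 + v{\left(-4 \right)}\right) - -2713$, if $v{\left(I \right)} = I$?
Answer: $2809$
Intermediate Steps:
$- 24 \left(\left(2 + 3\right) 0 + v{\left(-4 \right)}\right) - -2713 = - 24 \left(\left(2 + 3\right) 0 - 4\right) - -2713 = - 24 \left(5 \cdot 0 - 4\right) + 2713 = - 24 \left(0 - 4\right) + 2713 = \left(-24\right) \left(-4\right) + 2713 = 96 + 2713 = 2809$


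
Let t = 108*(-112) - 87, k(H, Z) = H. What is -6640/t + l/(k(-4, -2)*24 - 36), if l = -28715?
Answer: 38967925/178684 ≈ 218.08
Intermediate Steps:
t = -12183 (t = -12096 - 87 = -12183)
-6640/t + l/(k(-4, -2)*24 - 36) = -6640/(-12183) - 28715/(-4*24 - 36) = -6640*(-1/12183) - 28715/(-96 - 36) = 6640/12183 - 28715/(-132) = 6640/12183 - 28715*(-1/132) = 6640/12183 + 28715/132 = 38967925/178684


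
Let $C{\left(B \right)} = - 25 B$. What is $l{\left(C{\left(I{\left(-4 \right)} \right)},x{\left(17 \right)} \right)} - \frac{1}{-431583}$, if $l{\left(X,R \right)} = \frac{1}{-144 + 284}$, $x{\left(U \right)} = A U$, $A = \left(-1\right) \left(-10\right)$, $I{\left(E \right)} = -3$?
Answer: $\frac{431723}{60421620} \approx 0.0071452$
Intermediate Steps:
$A = 10$
$x{\left(U \right)} = 10 U$
$l{\left(X,R \right)} = \frac{1}{140}$
$l{\left(C{\left(I{\left(-4 \right)} \right)},x{\left(17 \right)} \right)} - \frac{1}{-431583} = \frac{1}{140} - \frac{1}{-431583} = \frac{1}{140} - - \frac{1}{431583} = \frac{1}{140} + \frac{1}{431583} = \frac{431723}{60421620}$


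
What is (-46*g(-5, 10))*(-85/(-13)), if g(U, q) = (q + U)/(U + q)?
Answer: -3910/13 ≈ -300.77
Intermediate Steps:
g(U, q) = 1 (g(U, q) = (U + q)/(U + q) = 1)
(-46*g(-5, 10))*(-85/(-13)) = (-46*1)*(-85/(-13)) = -(-3910)*(-1)/13 = -46*85/13 = -3910/13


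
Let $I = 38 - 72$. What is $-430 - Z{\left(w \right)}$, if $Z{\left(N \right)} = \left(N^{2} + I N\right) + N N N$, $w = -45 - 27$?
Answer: $365186$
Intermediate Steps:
$I = -34$ ($I = 38 - 72 = -34$)
$w = -72$
$Z{\left(N \right)} = N^{2} + N^{3} - 34 N$ ($Z{\left(N \right)} = \left(N^{2} - 34 N\right) + N N N = \left(N^{2} - 34 N\right) + N^{2} N = \left(N^{2} - 34 N\right) + N^{3} = N^{2} + N^{3} - 34 N$)
$-430 - Z{\left(w \right)} = -430 - - 72 \left(-34 - 72 + \left(-72\right)^{2}\right) = -430 - - 72 \left(-34 - 72 + 5184\right) = -430 - \left(-72\right) 5078 = -430 - -365616 = -430 + 365616 = 365186$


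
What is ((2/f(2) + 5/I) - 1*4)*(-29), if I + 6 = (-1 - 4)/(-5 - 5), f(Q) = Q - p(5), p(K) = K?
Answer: 5336/33 ≈ 161.70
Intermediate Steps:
f(Q) = -5 + Q (f(Q) = Q - 1*5 = Q - 5 = -5 + Q)
I = -11/2 (I = -6 + (-1 - 4)/(-5 - 5) = -6 - 5/(-10) = -6 - 5*(-1/10) = -6 + 1/2 = -11/2 ≈ -5.5000)
((2/f(2) + 5/I) - 1*4)*(-29) = ((2/(-5 + 2) + 5/(-11/2)) - 1*4)*(-29) = ((2/(-3) + 5*(-2/11)) - 4)*(-29) = ((2*(-1/3) - 10/11) - 4)*(-29) = ((-2/3 - 10/11) - 4)*(-29) = (-52/33 - 4)*(-29) = -184/33*(-29) = 5336/33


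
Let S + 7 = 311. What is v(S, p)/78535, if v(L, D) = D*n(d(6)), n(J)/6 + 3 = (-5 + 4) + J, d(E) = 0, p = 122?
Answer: -2928/78535 ≈ -0.037283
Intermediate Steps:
n(J) = -24 + 6*J (n(J) = -18 + 6*((-5 + 4) + J) = -18 + 6*(-1 + J) = -18 + (-6 + 6*J) = -24 + 6*J)
S = 304 (S = -7 + 311 = 304)
v(L, D) = -24*D (v(L, D) = D*(-24 + 6*0) = D*(-24 + 0) = D*(-24) = -24*D)
v(S, p)/78535 = -24*122/78535 = -2928*1/78535 = -2928/78535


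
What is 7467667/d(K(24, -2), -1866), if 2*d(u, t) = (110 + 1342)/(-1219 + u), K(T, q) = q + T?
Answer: -2979599133/242 ≈ -1.2312e+7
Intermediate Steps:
K(T, q) = T + q
d(u, t) = 726/(-1219 + u) (d(u, t) = ((110 + 1342)/(-1219 + u))/2 = (1452/(-1219 + u))/2 = 726/(-1219 + u))
7467667/d(K(24, -2), -1866) = 7467667/((726/(-1219 + (24 - 2)))) = 7467667/((726/(-1219 + 22))) = 7467667/((726/(-1197))) = 7467667/((726*(-1/1197))) = 7467667/(-242/399) = 7467667*(-399/242) = -2979599133/242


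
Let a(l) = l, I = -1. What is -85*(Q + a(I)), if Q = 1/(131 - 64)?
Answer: 5610/67 ≈ 83.731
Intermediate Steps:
Q = 1/67 ≈ 0.014925
-85*(Q + a(I)) = -85*(1/67 - 1) = -85*(-66/67) = 5610/67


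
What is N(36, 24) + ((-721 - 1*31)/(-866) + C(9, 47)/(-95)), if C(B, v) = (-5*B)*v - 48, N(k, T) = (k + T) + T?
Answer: 4427639/41135 ≈ 107.64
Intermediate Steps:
N(k, T) = k + 2*T (N(k, T) = (T + k) + T = k + 2*T)
C(B, v) = -48 - 5*B*v (C(B, v) = -5*B*v - 48 = -48 - 5*B*v)
N(36, 24) + ((-721 - 1*31)/(-866) + C(9, 47)/(-95)) = (36 + 2*24) + ((-721 - 1*31)/(-866) + (-48 - 5*9*47)/(-95)) = (36 + 48) + ((-721 - 31)*(-1/866) + (-48 - 2115)*(-1/95)) = 84 + (-752*(-1/866) - 2163*(-1/95)) = 84 + (376/433 + 2163/95) = 84 + 972299/41135 = 4427639/41135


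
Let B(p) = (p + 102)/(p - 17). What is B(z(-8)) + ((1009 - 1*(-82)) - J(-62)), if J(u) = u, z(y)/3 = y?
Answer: 47195/41 ≈ 1151.1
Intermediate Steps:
z(y) = 3*y
B(p) = (102 + p)/(-17 + p)
B(z(-8)) + ((1009 - 1*(-82)) - J(-62)) = (102 + 3*(-8))/(-17 + 3*(-8)) + ((1009 - 1*(-82)) - 1*(-62)) = (102 - 24)/(-17 - 24) + ((1009 + 82) + 62) = 78/(-41) + (1091 + 62) = -1/41*78 + 1153 = -78/41 + 1153 = 47195/41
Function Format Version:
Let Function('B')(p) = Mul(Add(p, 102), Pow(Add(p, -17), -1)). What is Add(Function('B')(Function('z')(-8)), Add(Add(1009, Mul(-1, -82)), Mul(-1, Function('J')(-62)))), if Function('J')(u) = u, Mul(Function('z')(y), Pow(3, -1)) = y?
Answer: Rational(47195, 41) ≈ 1151.1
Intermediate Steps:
Function('z')(y) = Mul(3, y)
Function('B')(p) = Mul(Pow(Add(-17, p), -1), Add(102, p)) (Function('B')(p) = Mul(Add(102, p), Pow(Add(-17, p), -1)) = Mul(Pow(Add(-17, p), -1), Add(102, p)))
Add(Function('B')(Function('z')(-8)), Add(Add(1009, Mul(-1, -82)), Mul(-1, Function('J')(-62)))) = Add(Mul(Pow(Add(-17, Mul(3, -8)), -1), Add(102, Mul(3, -8))), Add(Add(1009, Mul(-1, -82)), Mul(-1, -62))) = Add(Mul(Pow(Add(-17, -24), -1), Add(102, -24)), Add(Add(1009, 82), 62)) = Add(Mul(Pow(-41, -1), 78), Add(1091, 62)) = Add(Mul(Rational(-1, 41), 78), 1153) = Add(Rational(-78, 41), 1153) = Rational(47195, 41)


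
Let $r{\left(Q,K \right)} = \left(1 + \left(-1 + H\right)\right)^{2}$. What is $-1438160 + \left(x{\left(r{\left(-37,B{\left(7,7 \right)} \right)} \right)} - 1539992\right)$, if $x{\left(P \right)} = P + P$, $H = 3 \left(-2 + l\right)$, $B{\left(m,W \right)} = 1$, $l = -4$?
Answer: $-2977504$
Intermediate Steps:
$H = -18$ ($H = 3 \left(-2 - 4\right) = 3 \left(-6\right) = -18$)
$r{\left(Q,K \right)} = 324$ ($r{\left(Q,K \right)} = \left(1 - 19\right)^{2} = \left(-18\right)^{2} = 324$)
$x{\left(P \right)} = 2 P$
$-1438160 + \left(x{\left(r{\left(-37,B{\left(7,7 \right)} \right)} \right)} - 1539992\right) = -1438160 + \left(2 \cdot 324 - 1539992\right) = -1438160 + \left(648 - 1539992\right) = -1438160 - 1539344 = -2977504$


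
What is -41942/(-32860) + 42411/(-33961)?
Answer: 15383401/557979230 ≈ 0.027570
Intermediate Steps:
-41942/(-32860) + 42411/(-33961) = -41942*(-1/32860) + 42411*(-1/33961) = 20971/16430 - 42411/33961 = 15383401/557979230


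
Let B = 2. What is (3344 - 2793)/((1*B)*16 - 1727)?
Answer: -551/1695 ≈ -0.32507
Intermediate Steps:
(3344 - 2793)/((1*B)*16 - 1727) = (3344 - 2793)/((1*2)*16 - 1727) = 551/(2*16 - 1727) = 551/(32 - 1727) = 551/(-1695) = 551*(-1/1695) = -551/1695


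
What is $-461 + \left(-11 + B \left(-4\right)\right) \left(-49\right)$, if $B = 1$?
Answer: $274$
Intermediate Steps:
$-461 + \left(-11 + B \left(-4\right)\right) \left(-49\right) = -461 + \left(-11 + 1 \left(-4\right)\right) \left(-49\right) = -461 + \left(-11 - 4\right) \left(-49\right) = -461 - -735 = -461 + 735 = 274$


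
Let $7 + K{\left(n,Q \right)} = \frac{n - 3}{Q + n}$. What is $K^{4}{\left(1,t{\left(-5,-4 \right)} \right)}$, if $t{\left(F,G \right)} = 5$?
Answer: $\frac{234256}{81} \approx 2892.1$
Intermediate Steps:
$K{\left(n,Q \right)} = -7 + \frac{-3 + n}{Q + n}$ ($K{\left(n,Q \right)} = -7 + \frac{n - 3}{Q + n} = -7 + \frac{-3 + n}{Q + n}$)
$K^{4}{\left(1,t{\left(-5,-4 \right)} \right)} = \left(\frac{-3 - 35 - 6}{5 + 1}\right)^{4} = \left(\frac{-3 - 35 - 6}{6}\right)^{4} = \left(\frac{1}{6} \left(-44\right)\right)^{4} = \left(- \frac{22}{3}\right)^{4} = \frac{234256}{81}$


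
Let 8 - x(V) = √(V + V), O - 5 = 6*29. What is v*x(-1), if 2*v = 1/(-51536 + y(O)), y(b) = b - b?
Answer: -1/12884 + I*√2/103072 ≈ -7.7616e-5 + 1.3721e-5*I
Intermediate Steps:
O = 179 (O = 5 + 6*29 = 5 + 174 = 179)
y(b) = 0
x(V) = 8 - √2*√V (x(V) = 8 - √(V + V) = 8 - √(2*V) = 8 - √2*√V)
v = -1/103072 (v = 1/(2*(-51536 + 0)) = (½)/(-51536) = (½)*(-1/51536) = -1/103072 ≈ -9.7020e-6)
v*x(-1) = -(8 - √2*√(-1))/103072 = -(8 - √2*I)/103072 = -(8 - I*√2)/103072 = -1/12884 + I*√2/103072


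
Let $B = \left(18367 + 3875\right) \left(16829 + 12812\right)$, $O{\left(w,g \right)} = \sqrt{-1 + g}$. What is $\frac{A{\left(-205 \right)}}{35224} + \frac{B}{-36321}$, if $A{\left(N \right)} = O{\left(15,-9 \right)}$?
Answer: $- \frac{219758374}{12107} + \frac{i \sqrt{10}}{35224} \approx -18151.0 + 8.9776 \cdot 10^{-5} i$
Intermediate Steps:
$B = 659275122$ ($B = 22242 \cdot 29641 = 659275122$)
$A{\left(N \right)} = i \sqrt{10}$ ($A{\left(N \right)} = \sqrt{-1 - 9} = \sqrt{-10} = i \sqrt{10}$)
$\frac{A{\left(-205 \right)}}{35224} + \frac{B}{-36321} = \frac{i \sqrt{10}}{35224} + \frac{659275122}{-36321} = i \sqrt{10} \cdot \frac{1}{35224} + 659275122 \left(- \frac{1}{36321}\right) = \frac{i \sqrt{10}}{35224} - \frac{219758374}{12107} = - \frac{219758374}{12107} + \frac{i \sqrt{10}}{35224}$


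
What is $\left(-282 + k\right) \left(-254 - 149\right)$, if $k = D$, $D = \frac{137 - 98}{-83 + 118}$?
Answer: $\frac{3961893}{35} \approx 1.132 \cdot 10^{5}$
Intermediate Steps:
$D = \frac{39}{35} \approx 1.1143$
$k = \frac{39}{35} \approx 1.1143$
$\left(-282 + k\right) \left(-254 - 149\right) = \left(-282 + \frac{39}{35}\right) \left(-254 - 149\right) = \left(- \frac{9831}{35}\right) \left(-403\right) = \frac{3961893}{35}$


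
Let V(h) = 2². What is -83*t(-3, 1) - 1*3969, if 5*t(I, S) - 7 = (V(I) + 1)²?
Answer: -22501/5 ≈ -4500.2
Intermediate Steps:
V(h) = 4
t(I, S) = 32/5 (t(I, S) = 7/5 + (4 + 1)²/5 = 7/5 + (⅕)*5² = 7/5 + (⅕)*25 = 7/5 + 5 = 32/5)
-83*t(-3, 1) - 1*3969 = -83*32/5 - 1*3969 = -2656/5 - 3969 = -22501/5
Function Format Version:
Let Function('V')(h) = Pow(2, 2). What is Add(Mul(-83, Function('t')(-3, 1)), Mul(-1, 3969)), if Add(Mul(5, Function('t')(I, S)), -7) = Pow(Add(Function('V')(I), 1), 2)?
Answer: Rational(-22501, 5) ≈ -4500.2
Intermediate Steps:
Function('V')(h) = 4
Function('t')(I, S) = Rational(32, 5) (Function('t')(I, S) = Add(Rational(7, 5), Mul(Rational(1, 5), Pow(Add(4, 1), 2))) = Add(Rational(7, 5), Mul(Rational(1, 5), Pow(5, 2))) = Add(Rational(7, 5), Mul(Rational(1, 5), 25)) = Add(Rational(7, 5), 5) = Rational(32, 5))
Add(Mul(-83, Function('t')(-3, 1)), Mul(-1, 3969)) = Add(Mul(-83, Rational(32, 5)), Mul(-1, 3969)) = Add(Rational(-2656, 5), -3969) = Rational(-22501, 5)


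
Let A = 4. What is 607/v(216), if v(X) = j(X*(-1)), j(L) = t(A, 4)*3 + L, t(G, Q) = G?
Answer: -607/204 ≈ -2.9755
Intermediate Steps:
j(L) = 12 + L (j(L) = 4*3 + L = 12 + L)
v(X) = 12 - X (v(X) = 12 + X*(-1) = 12 - X)
607/v(216) = 607/(12 - 1*216) = 607/(12 - 216) = 607/(-204) = 607*(-1/204) = -607/204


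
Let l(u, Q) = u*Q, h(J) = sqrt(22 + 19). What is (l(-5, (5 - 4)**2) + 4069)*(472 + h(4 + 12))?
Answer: 1918208 + 4064*sqrt(41) ≈ 1.9442e+6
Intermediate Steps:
h(J) = sqrt(41)
l(u, Q) = Q*u
(l(-5, (5 - 4)**2) + 4069)*(472 + h(4 + 12)) = ((5 - 4)**2*(-5) + 4069)*(472 + sqrt(41)) = (1**2*(-5) + 4069)*(472 + sqrt(41)) = (1*(-5) + 4069)*(472 + sqrt(41)) = (-5 + 4069)*(472 + sqrt(41)) = 4064*(472 + sqrt(41)) = 1918208 + 4064*sqrt(41)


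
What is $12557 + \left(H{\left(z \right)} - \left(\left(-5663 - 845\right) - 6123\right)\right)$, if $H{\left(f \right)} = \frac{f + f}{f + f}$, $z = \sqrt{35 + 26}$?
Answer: $25189$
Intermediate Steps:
$z = \sqrt{61} \approx 7.8102$
$H{\left(f \right)} = 1$ ($H{\left(f \right)} = \frac{2 f}{2 f} = 2 f \frac{1}{2 f} = 1$)
$12557 + \left(H{\left(z \right)} - \left(\left(-5663 - 845\right) - 6123\right)\right) = 12557 + \left(1 - \left(\left(-5663 - 845\right) - 6123\right)\right) = 12557 + \left(1 - \left(-6508 - 6123\right)\right) = 12557 + \left(1 - -12631\right) = 12557 + \left(1 + 12631\right) = 12557 + 12632 = 25189$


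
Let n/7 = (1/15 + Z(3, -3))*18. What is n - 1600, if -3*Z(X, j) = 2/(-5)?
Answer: -7874/5 ≈ -1574.8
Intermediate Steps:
Z(X, j) = 2/15 (Z(X, j) = -2/(3*(-5)) = -2*(-1)/(3*5) = -⅓*(-⅖) = 2/15)
n = 126/5 (n = 7*((1/15 + 2/15)*18) = 7*((⅕)*18) = 7*(18/5) = 126/5 ≈ 25.200)
n - 1600 = 126/5 - 1600 = -7874/5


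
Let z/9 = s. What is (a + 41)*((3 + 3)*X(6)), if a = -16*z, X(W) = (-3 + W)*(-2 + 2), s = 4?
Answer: 0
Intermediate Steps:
X(W) = 0 (X(W) = (-3 + W)*0 = 0)
z = 36 (z = 9*4 = 36)
a = -576 (a = -16*36 = -576)
(a + 41)*((3 + 3)*X(6)) = (-576 + 41)*((3 + 3)*0) = -3210*0 = -535*0 = 0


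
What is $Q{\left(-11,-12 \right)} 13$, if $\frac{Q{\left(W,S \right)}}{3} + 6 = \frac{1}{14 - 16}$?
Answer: $- \frac{507}{2} \approx -253.5$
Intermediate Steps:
$Q{\left(W,S \right)} = - \frac{39}{2}$ ($Q{\left(W,S \right)} = -18 + \frac{3}{14 - 16} = -18 + \frac{3}{-2} = -18 + 3 \left(- \frac{1}{2}\right) = -18 - \frac{3}{2} = - \frac{39}{2}$)
$Q{\left(-11,-12 \right)} 13 = \left(- \frac{39}{2}\right) 13 = - \frac{507}{2}$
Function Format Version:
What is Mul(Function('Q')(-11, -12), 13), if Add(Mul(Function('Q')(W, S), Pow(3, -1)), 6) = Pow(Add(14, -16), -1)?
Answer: Rational(-507, 2) ≈ -253.50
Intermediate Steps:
Function('Q')(W, S) = Rational(-39, 2) (Function('Q')(W, S) = Add(-18, Mul(3, Pow(Add(14, -16), -1))) = Add(-18, Mul(3, Pow(-2, -1))) = Add(-18, Mul(3, Rational(-1, 2))) = Add(-18, Rational(-3, 2)) = Rational(-39, 2))
Mul(Function('Q')(-11, -12), 13) = Mul(Rational(-39, 2), 13) = Rational(-507, 2)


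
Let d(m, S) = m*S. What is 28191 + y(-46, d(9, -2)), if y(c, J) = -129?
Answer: 28062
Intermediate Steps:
d(m, S) = S*m
28191 + y(-46, d(9, -2)) = 28191 - 129 = 28062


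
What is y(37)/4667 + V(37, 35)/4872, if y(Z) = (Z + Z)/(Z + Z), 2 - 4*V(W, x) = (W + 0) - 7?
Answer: -3971/3248232 ≈ -0.0012225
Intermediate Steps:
V(W, x) = 9/4 - W/4 (V(W, x) = 1/2 - ((W + 0) - 7)/4 = 1/2 - (W - 7)/4 = 1/2 - (-7 + W)/4 = 1/2 + (7/4 - W/4) = 9/4 - W/4)
y(Z) = 1 (y(Z) = (2*Z)/((2*Z)) = (2*Z)*(1/(2*Z)) = 1)
y(37)/4667 + V(37, 35)/4872 = 1/4667 + (9/4 - 1/4*37)/4872 = 1*(1/4667) + (9/4 - 37/4)*(1/4872) = 1/4667 - 7*1/4872 = 1/4667 - 1/696 = -3971/3248232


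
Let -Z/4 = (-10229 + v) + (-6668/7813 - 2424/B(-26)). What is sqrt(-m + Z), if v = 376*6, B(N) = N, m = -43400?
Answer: 2*sqrt(1143372819615)/7813 ≈ 273.72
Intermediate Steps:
v = 2256
Z = 246285220/7813 (Z = -4*((-10229 + 2256) + (-6668/7813 - 2424/(-26))) = -4*(-7973 + (-6668*1/7813 - 2424*(-1/26))) = -4*(-7973 + (-6668/7813 + 1212/13)) = -4*(-7973 + 721744/7813) = -4*(-61571305/7813) = 246285220/7813 ≈ 31523.)
sqrt(-m + Z) = sqrt(-1*(-43400) + 246285220/7813) = sqrt(43400 + 246285220/7813) = sqrt(585369420/7813) = 2*sqrt(1143372819615)/7813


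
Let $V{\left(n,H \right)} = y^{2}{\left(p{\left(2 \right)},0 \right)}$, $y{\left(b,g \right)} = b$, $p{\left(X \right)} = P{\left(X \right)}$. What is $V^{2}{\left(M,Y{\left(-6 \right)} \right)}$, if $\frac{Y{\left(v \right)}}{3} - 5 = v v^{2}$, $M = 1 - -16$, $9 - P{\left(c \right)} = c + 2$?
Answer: $625$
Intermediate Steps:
$P{\left(c \right)} = 7 - c$ ($P{\left(c \right)} = 9 - \left(c + 2\right) = 9 - \left(2 + c\right) = 7 - c$)
$p{\left(X \right)} = 7 - X$
$M = 17$ ($M = 1 + 16 = 17$)
$Y{\left(v \right)} = 15 + 3 v^{3}$ ($Y{\left(v \right)} = 15 + 3 v v^{2} = 15 + 3 v^{3}$)
$V{\left(n,H \right)} = 25$ ($V{\left(n,H \right)} = \left(7 - 2\right)^{2} = 5^{2} = 25$)
$V^{2}{\left(M,Y{\left(-6 \right)} \right)} = 25^{2} = 625$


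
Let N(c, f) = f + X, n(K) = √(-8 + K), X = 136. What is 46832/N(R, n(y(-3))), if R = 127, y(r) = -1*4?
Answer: 1592288/4627 - 23416*I*√3/4627 ≈ 344.13 - 8.7654*I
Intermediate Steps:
y(r) = -4
N(c, f) = 136 + f (N(c, f) = f + 136 = 136 + f)
46832/N(R, n(y(-3))) = 46832/(136 + √(-8 - 4)) = 46832/(136 + √(-12)) = 46832/(136 + 2*I*√3)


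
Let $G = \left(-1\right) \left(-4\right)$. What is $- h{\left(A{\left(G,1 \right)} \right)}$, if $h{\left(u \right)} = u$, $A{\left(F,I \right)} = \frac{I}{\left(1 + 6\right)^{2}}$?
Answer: $- \frac{1}{49} \approx -0.020408$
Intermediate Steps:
$G = 4$
$A{\left(F,I \right)} = \frac{I}{49}$ ($A{\left(F,I \right)} = \frac{I}{7^{2}} = \frac{I}{49}$)
$- h{\left(A{\left(G,1 \right)} \right)} = - \frac{1}{49}$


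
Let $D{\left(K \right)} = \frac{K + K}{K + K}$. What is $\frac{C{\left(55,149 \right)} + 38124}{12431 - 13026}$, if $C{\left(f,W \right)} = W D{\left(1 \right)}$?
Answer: $- \frac{38273}{595} \approx -64.324$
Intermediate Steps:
$D{\left(K \right)} = 1$ ($D{\left(K \right)} = \frac{2 K}{2 K} = 2 K \frac{1}{2 K} = 1$)
$C{\left(f,W \right)} = W$ ($C{\left(f,W \right)} = W 1 = W$)
$\frac{C{\left(55,149 \right)} + 38124}{12431 - 13026} = \frac{149 + 38124}{12431 - 13026} = \frac{38273}{-595} = 38273 \left(- \frac{1}{595}\right) = - \frac{38273}{595}$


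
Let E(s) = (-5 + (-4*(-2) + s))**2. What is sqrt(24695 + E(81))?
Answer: sqrt(31751) ≈ 178.19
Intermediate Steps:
E(s) = (3 + s)**2 (E(s) = (-5 + (8 + s))**2 = (3 + s)**2)
sqrt(24695 + E(81)) = sqrt(24695 + (3 + 81)**2) = sqrt(24695 + 84**2) = sqrt(24695 + 7056) = sqrt(31751)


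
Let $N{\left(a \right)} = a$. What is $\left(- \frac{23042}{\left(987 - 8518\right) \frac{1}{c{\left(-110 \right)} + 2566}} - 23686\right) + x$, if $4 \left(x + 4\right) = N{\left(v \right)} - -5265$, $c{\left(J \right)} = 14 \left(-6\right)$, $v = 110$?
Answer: $- \frac{26141027}{1772} \approx -14752.0$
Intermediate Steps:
$c{\left(J \right)} = -84$
$x = \frac{5359}{4}$ ($x = -4 + \frac{110 - -5265}{4} = -4 + \frac{110 + 5265}{4} = -4 + \frac{1}{4} \cdot 5375 = -4 + \frac{5375}{4} = \frac{5359}{4} \approx 1339.8$)
$\left(- \frac{23042}{\left(987 - 8518\right) \frac{1}{c{\left(-110 \right)} + 2566}} - 23686\right) + x = \left(- \frac{23042}{\left(987 - 8518\right) \frac{1}{-84 + 2566}} - 23686\right) + \frac{5359}{4} = \left(- \frac{23042}{\left(-7531\right) \frac{1}{2482}} - 23686\right) + \frac{5359}{4} = \left(- \frac{23042}{- \frac{443}{146}} - 23686\right) + \frac{5359}{4} = \left(\left(-23042\right) \left(- \frac{146}{443}\right) - 23686\right) + \frac{5359}{4} = \left(\frac{3364132}{443} - 23686\right) + \frac{5359}{4} = - \frac{7128766}{443} + \frac{5359}{4} = - \frac{26141027}{1772}$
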